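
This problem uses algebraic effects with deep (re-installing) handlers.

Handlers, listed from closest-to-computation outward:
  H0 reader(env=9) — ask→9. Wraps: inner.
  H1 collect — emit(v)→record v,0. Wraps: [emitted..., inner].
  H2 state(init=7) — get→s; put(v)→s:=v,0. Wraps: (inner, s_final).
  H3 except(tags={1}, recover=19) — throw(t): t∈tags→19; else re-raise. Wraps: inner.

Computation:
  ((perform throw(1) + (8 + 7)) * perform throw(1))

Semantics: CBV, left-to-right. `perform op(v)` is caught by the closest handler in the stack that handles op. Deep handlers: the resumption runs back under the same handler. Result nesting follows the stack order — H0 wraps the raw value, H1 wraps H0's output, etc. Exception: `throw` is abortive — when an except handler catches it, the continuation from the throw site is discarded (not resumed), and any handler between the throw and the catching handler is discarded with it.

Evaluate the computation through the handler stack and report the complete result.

Step-by-step:
throw(1) @ H3 caught ⇒ 19
= 19

Answer: 19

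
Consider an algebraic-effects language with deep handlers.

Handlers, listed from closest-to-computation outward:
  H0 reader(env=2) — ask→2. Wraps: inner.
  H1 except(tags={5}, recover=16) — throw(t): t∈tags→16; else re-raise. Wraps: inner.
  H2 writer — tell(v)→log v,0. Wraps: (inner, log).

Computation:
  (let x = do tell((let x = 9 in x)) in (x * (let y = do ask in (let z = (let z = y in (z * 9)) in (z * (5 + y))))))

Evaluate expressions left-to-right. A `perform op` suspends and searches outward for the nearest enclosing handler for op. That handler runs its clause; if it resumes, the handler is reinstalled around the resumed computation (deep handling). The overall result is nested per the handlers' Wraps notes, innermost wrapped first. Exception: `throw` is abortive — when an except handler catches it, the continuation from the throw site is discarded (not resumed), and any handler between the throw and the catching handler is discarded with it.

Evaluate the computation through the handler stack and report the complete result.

Answer: (0, (9))

Evaluation trace:
tell(9) @ H2 ⇒ log+=9
ask @ H0 ⇒ 2
H0 returns 0
H1 returns 0
H2 returns (0, (9))
= (0, (9))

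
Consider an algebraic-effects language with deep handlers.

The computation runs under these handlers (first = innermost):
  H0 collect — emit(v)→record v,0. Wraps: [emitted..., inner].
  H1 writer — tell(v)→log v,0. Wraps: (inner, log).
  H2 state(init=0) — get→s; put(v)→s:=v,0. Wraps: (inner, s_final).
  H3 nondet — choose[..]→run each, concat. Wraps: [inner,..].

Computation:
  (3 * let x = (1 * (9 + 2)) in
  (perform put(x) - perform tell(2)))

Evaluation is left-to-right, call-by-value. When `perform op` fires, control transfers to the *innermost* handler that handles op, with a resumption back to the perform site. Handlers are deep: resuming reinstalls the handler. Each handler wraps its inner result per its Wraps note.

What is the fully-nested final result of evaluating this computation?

Step-by-step:
put(11) @ H2 ⇒ s:=11
tell(2) @ H1 ⇒ log+=2
H0 returns [0]
H1 returns ([0], (2))
H2 returns (([0], (2)), 11)
H3 returns [(([0], (2)), 11)]
= [(([0], (2)), 11)]

Answer: [(([0], (2)), 11)]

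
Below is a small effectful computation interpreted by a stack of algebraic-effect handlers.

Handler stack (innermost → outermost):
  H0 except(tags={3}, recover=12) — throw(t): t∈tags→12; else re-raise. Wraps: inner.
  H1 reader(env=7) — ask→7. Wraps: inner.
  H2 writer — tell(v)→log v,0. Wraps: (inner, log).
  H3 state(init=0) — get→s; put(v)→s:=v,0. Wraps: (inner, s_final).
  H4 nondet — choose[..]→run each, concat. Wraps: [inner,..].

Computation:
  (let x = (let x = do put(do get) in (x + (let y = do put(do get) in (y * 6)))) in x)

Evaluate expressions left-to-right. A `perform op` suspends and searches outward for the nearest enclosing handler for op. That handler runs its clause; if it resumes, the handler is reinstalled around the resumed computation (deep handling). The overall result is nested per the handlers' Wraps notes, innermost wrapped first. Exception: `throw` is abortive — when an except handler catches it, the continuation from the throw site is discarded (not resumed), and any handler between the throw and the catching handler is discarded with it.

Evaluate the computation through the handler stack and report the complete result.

Step-by-step:
get @ H3 ⇒ 0
put(0) @ H3 ⇒ s:=0
get @ H3 ⇒ 0
put(0) @ H3 ⇒ s:=0
H0 returns 0
H1 returns 0
H2 returns (0, ())
H3 returns ((0, ()), 0)
H4 returns [((0, ()), 0)]
= [((0, ()), 0)]

Answer: [((0, ()), 0)]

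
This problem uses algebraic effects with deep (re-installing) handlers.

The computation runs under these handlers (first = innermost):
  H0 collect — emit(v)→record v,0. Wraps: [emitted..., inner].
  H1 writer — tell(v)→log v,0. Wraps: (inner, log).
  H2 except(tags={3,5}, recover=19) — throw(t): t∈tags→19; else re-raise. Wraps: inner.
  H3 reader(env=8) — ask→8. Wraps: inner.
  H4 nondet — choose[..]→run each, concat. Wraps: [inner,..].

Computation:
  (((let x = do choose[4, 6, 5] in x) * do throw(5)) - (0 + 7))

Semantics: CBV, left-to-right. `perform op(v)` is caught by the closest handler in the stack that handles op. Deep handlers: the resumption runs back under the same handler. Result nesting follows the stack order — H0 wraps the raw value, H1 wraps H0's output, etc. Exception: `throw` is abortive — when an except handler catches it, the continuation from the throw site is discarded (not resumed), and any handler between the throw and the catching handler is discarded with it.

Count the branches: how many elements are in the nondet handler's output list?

Evaluation trace:
choose[4, 6, 5] @ H4
  branch[0] choose=4:
    throw(5) @ H2 caught ⇒ 19
    H3 returns 19
    H4 returns [19]
  branch[1] choose=6:
    throw(5) @ H2 caught ⇒ 19
    H3 returns 19
    H4 returns [19]
  branch[2] choose=5:
    throw(5) @ H2 caught ⇒ 19
    H3 returns 19
    H4 returns [19]
= [19, 19, 19]

Answer: 3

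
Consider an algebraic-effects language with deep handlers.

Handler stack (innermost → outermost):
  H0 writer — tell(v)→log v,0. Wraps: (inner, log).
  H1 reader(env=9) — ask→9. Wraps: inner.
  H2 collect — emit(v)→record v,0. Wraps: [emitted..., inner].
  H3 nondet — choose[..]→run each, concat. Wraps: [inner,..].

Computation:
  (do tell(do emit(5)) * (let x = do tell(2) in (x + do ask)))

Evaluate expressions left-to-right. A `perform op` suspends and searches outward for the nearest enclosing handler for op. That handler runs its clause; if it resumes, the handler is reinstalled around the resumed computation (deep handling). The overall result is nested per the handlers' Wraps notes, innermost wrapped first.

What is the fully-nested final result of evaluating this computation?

Step-by-step:
emit(5) @ H2 ⇒ out+=5
tell(0) @ H0 ⇒ log+=0
tell(2) @ H0 ⇒ log+=2
ask @ H1 ⇒ 9
H0 returns (0, (0, 2))
H1 returns (0, (0, 2))
H2 returns [5, (0, (0, 2))]
H3 returns [[5, (0, (0, 2))]]
= [[5, (0, (0, 2))]]

Answer: [[5, (0, (0, 2))]]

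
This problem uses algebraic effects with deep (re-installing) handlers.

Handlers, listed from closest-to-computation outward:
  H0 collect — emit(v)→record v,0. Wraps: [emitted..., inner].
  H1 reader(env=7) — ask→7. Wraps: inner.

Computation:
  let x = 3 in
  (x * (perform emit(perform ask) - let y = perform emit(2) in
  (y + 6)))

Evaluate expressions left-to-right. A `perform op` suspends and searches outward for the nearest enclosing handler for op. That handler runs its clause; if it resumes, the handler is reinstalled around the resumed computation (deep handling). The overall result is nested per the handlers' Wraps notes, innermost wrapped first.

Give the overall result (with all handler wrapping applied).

Answer: [7, 2, -18]

Step-by-step:
ask @ H1 ⇒ 7
emit(7) @ H0 ⇒ out+=7
emit(2) @ H0 ⇒ out+=2
H0 returns [7, 2, -18]
H1 returns [7, 2, -18]
= [7, 2, -18]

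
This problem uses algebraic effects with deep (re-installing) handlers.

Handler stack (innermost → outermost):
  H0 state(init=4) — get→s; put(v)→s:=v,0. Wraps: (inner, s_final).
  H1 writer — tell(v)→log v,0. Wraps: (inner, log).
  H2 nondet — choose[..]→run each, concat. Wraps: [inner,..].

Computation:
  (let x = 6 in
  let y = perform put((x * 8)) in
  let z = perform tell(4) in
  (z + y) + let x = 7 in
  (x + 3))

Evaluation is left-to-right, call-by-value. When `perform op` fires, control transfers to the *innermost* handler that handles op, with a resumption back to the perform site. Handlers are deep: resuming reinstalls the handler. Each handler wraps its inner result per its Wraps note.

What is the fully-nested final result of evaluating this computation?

Working:
put(48) @ H0 ⇒ s:=48
tell(4) @ H1 ⇒ log+=4
H0 returns (10, 48)
H1 returns ((10, 48), (4))
H2 returns [((10, 48), (4))]
= [((10, 48), (4))]

Answer: [((10, 48), (4))]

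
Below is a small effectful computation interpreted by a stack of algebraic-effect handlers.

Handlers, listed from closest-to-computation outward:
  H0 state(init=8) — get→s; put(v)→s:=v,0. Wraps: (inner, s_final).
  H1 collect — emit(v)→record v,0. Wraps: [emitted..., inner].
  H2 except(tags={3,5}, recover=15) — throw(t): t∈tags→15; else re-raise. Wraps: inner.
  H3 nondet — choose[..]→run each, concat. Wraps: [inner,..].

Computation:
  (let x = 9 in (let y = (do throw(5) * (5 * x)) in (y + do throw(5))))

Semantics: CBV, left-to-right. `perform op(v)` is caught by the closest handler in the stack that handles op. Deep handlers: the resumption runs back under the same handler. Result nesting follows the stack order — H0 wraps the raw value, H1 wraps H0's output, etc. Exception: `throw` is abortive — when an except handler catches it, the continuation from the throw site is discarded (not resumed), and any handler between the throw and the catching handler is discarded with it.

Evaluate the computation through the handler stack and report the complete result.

Evaluation trace:
throw(5) @ H2 caught ⇒ 15
H3 returns [15]
= [15]

Answer: [15]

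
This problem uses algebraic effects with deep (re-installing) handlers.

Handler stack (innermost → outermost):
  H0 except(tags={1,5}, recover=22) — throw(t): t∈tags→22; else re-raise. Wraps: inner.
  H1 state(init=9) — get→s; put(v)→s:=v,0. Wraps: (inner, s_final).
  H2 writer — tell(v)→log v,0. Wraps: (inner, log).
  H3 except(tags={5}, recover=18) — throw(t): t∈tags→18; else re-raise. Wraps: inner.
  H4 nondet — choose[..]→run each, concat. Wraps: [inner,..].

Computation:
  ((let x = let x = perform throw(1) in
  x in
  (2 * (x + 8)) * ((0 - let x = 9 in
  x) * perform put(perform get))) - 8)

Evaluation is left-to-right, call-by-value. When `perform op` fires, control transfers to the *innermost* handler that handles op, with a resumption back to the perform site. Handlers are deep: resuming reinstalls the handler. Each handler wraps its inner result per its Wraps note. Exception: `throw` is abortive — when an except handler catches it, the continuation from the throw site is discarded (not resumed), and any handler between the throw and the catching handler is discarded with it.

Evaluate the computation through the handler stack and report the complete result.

Evaluation trace:
throw(1) @ H0 caught ⇒ 22
H1 returns (22, 9)
H2 returns ((22, 9), ())
H3 returns ((22, 9), ())
H4 returns [((22, 9), ())]
= [((22, 9), ())]

Answer: [((22, 9), ())]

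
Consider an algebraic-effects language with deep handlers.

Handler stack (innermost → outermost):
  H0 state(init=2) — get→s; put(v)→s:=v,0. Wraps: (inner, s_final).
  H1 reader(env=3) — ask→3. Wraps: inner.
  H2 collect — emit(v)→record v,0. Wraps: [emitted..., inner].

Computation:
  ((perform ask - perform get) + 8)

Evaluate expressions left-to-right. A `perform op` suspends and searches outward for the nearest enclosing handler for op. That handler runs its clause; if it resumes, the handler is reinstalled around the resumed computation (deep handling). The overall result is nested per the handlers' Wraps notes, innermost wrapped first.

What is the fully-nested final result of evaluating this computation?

Answer: [(9, 2)]

Step-by-step:
ask @ H1 ⇒ 3
get @ H0 ⇒ 2
H0 returns (9, 2)
H1 returns (9, 2)
H2 returns [(9, 2)]
= [(9, 2)]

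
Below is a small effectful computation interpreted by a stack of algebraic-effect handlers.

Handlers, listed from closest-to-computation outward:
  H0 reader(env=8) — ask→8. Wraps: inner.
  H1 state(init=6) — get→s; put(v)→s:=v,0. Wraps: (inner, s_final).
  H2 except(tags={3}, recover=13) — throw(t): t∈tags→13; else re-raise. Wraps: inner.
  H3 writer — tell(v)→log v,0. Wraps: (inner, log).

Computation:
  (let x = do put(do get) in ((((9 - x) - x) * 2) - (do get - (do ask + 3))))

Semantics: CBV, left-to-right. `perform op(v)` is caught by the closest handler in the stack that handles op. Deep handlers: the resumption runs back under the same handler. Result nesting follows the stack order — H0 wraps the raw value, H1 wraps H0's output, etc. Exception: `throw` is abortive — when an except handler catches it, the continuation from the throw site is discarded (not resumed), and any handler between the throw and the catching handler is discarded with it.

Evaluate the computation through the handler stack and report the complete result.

Working:
get @ H1 ⇒ 6
put(6) @ H1 ⇒ s:=6
get @ H1 ⇒ 6
ask @ H0 ⇒ 8
H0 returns 23
H1 returns (23, 6)
H2 returns (23, 6)
H3 returns ((23, 6), ())
= ((23, 6), ())

Answer: ((23, 6), ())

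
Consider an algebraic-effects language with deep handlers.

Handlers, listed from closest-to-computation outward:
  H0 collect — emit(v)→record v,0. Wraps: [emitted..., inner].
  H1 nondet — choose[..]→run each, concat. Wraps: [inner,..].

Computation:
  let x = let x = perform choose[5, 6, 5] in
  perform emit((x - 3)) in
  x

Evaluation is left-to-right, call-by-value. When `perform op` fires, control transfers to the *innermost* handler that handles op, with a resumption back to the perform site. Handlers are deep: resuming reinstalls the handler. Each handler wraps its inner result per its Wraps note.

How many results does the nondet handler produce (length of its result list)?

Step-by-step:
choose[5, 6, 5] @ H1
  branch[0] choose=5:
    emit(2) @ H0 ⇒ out+=2
    H0 returns [2, 0]
    H1 returns [[2, 0]]
  branch[1] choose=6:
    emit(3) @ H0 ⇒ out+=3
    H0 returns [3, 0]
    H1 returns [[3, 0]]
  branch[2] choose=5:
    emit(2) @ H0 ⇒ out+=2
    H0 returns [2, 0]
    H1 returns [[2, 0]]
= [[2, 0], [3, 0], [2, 0]]

Answer: 3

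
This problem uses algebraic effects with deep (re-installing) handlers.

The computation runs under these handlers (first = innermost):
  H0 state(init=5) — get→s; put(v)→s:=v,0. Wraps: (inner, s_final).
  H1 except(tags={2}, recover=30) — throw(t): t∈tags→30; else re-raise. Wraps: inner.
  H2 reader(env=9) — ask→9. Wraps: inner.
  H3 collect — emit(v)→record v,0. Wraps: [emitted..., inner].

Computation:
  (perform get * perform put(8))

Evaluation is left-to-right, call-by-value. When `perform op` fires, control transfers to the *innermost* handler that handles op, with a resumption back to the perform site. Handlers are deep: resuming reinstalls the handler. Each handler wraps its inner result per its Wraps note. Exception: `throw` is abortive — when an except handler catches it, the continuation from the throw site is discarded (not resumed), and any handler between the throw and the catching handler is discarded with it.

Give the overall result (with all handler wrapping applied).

Answer: [(0, 8)]

Working:
get @ H0 ⇒ 5
put(8) @ H0 ⇒ s:=8
H0 returns (0, 8)
H1 returns (0, 8)
H2 returns (0, 8)
H3 returns [(0, 8)]
= [(0, 8)]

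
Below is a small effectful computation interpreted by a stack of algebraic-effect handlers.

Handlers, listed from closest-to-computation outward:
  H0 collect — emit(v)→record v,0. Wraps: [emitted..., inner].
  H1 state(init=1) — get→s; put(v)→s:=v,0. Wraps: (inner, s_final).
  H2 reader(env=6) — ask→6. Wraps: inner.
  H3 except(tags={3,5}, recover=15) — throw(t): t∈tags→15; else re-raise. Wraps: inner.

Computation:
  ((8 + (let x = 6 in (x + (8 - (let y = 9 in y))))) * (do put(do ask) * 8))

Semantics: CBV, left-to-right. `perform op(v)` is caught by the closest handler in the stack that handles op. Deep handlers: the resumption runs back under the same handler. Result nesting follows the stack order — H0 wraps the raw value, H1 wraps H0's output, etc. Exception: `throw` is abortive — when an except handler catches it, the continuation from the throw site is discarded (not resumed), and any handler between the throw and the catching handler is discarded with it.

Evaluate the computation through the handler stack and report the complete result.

Answer: ([0], 6)

Working:
ask @ H2 ⇒ 6
put(6) @ H1 ⇒ s:=6
H0 returns [0]
H1 returns ([0], 6)
H2 returns ([0], 6)
H3 returns ([0], 6)
= ([0], 6)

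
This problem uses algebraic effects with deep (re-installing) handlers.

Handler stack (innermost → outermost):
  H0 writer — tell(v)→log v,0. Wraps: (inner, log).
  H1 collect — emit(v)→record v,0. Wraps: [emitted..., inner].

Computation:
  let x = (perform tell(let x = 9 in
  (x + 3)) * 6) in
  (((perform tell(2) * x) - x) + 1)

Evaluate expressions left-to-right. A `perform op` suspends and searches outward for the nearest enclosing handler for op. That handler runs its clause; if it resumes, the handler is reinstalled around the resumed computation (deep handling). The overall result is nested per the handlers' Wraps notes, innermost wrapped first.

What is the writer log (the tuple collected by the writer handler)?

Answer: (12, 2)

Working:
tell(12) @ H0 ⇒ log+=12
tell(2) @ H0 ⇒ log+=2
H0 returns (1, (12, 2))
H1 returns [(1, (12, 2))]
= [(1, (12, 2))]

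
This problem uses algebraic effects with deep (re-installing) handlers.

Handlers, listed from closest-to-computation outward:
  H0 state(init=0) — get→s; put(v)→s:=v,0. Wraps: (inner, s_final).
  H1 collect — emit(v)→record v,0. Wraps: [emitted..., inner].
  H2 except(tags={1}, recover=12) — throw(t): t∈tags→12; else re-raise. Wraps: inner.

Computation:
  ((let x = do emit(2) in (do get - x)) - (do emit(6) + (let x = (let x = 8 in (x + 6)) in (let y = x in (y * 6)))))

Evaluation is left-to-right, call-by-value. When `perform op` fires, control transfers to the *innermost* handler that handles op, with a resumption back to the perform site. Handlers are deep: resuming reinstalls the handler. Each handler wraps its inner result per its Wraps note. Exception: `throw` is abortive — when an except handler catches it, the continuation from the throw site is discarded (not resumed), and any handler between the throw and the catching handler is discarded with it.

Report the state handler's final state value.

Evaluation trace:
emit(2) @ H1 ⇒ out+=2
get @ H0 ⇒ 0
emit(6) @ H1 ⇒ out+=6
H0 returns (-84, 0)
H1 returns [2, 6, (-84, 0)]
H2 returns [2, 6, (-84, 0)]
= [2, 6, (-84, 0)]

Answer: 0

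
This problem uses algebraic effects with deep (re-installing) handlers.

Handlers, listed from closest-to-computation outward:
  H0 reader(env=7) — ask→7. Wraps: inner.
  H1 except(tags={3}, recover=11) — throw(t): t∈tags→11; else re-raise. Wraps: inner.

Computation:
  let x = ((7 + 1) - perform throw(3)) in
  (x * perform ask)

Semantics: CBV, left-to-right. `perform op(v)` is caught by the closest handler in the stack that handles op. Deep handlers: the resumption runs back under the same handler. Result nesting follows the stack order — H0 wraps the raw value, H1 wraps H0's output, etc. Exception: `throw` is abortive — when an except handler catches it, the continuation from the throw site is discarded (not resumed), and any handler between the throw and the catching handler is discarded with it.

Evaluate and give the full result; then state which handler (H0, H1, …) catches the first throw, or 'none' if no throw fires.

Answer: 11 ; first throw caught by: H1

Step-by-step:
throw(3) @ H1 caught ⇒ 11
= 11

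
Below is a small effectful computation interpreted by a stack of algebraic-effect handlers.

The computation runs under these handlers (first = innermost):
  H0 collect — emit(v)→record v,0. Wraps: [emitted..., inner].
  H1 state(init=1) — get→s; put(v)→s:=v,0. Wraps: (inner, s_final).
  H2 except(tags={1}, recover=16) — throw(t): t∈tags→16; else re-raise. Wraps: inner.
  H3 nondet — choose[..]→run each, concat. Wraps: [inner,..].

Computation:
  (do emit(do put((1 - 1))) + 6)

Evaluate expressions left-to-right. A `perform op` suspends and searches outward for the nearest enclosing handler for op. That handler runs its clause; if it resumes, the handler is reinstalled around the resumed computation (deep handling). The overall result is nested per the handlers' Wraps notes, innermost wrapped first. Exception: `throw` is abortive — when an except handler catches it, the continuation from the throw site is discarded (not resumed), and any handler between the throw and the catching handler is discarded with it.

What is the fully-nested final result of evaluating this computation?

Answer: [([0, 6], 0)]

Working:
put(0) @ H1 ⇒ s:=0
emit(0) @ H0 ⇒ out+=0
H0 returns [0, 6]
H1 returns ([0, 6], 0)
H2 returns ([0, 6], 0)
H3 returns [([0, 6], 0)]
= [([0, 6], 0)]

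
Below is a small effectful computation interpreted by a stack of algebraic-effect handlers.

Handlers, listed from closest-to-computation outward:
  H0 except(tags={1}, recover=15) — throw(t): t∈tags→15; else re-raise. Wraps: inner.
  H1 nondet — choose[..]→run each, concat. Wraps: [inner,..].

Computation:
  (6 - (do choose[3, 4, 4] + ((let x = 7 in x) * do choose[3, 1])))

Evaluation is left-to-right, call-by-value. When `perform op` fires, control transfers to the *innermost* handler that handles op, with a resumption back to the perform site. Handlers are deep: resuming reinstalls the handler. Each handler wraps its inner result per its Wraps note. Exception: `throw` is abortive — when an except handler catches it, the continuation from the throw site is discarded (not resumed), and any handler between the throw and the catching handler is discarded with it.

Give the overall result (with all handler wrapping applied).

Answer: [-18, -4, -19, -5, -19, -5]

Evaluation trace:
choose[3, 4, 4] @ H1
  branch[0] choose=3:
    choose[3, 1] @ H1
      branch[0] choose=3:
        H0 returns -18
        H1 returns [-18]
      branch[1] choose=1:
        H0 returns -4
        H1 returns [-4]
  branch[1] choose=4:
    choose[3, 1] @ H1
      branch[0] choose=3:
        H0 returns -19
        H1 returns [-19]
      branch[1] choose=1:
        H0 returns -5
        H1 returns [-5]
  branch[2] choose=4:
    choose[3, 1] @ H1
      branch[0] choose=3:
        H0 returns -19
        H1 returns [-19]
      branch[1] choose=1:
        H0 returns -5
        H1 returns [-5]
= [-18, -4, -19, -5, -19, -5]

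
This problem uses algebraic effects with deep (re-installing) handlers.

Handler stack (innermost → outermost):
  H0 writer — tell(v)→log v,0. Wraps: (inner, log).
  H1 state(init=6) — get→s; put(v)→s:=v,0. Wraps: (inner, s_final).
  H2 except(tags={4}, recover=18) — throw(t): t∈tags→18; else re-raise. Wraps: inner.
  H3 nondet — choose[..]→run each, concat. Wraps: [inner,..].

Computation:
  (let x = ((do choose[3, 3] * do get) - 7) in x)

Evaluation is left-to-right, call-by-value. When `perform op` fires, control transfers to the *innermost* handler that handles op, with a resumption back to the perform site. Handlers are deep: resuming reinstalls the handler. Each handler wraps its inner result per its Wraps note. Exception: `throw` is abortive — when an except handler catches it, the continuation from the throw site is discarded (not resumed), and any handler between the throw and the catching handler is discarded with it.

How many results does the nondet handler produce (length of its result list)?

Answer: 2

Evaluation trace:
choose[3, 3] @ H3
  branch[0] choose=3:
    get @ H1 ⇒ 6
    H0 returns (11, ())
    H1 returns ((11, ()), 6)
    H2 returns ((11, ()), 6)
    H3 returns [((11, ()), 6)]
  branch[1] choose=3:
    get @ H1 ⇒ 6
    H0 returns (11, ())
    H1 returns ((11, ()), 6)
    H2 returns ((11, ()), 6)
    H3 returns [((11, ()), 6)]
= [((11, ()), 6), ((11, ()), 6)]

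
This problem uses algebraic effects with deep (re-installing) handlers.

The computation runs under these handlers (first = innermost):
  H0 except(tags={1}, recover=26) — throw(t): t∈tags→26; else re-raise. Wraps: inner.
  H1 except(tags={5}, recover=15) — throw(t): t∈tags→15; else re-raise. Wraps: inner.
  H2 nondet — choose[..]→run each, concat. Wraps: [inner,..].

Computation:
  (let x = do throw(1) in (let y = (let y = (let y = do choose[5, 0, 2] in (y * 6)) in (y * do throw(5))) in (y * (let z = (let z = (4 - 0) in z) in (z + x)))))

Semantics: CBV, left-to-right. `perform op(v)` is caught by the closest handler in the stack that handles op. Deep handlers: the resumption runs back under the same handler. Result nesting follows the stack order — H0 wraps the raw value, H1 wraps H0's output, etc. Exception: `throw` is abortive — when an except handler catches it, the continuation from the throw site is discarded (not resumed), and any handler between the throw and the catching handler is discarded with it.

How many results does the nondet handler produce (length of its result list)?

Step-by-step:
throw(1) @ H0 caught ⇒ 26
H1 returns 26
H2 returns [26]
= [26]

Answer: 1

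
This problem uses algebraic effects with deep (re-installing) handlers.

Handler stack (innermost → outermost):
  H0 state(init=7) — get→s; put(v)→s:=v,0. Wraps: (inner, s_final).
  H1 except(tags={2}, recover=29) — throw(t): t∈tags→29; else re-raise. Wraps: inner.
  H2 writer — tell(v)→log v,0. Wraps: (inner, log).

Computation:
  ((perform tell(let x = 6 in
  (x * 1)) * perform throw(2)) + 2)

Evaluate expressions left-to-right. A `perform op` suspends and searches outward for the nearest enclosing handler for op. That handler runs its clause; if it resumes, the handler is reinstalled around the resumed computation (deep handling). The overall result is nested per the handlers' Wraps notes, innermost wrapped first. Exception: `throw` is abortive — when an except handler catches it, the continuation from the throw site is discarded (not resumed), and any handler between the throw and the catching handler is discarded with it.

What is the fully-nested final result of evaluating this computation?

Working:
tell(6) @ H2 ⇒ log+=6
throw(2) @ H1 caught ⇒ 29
H2 returns (29, (6))
= (29, (6))

Answer: (29, (6))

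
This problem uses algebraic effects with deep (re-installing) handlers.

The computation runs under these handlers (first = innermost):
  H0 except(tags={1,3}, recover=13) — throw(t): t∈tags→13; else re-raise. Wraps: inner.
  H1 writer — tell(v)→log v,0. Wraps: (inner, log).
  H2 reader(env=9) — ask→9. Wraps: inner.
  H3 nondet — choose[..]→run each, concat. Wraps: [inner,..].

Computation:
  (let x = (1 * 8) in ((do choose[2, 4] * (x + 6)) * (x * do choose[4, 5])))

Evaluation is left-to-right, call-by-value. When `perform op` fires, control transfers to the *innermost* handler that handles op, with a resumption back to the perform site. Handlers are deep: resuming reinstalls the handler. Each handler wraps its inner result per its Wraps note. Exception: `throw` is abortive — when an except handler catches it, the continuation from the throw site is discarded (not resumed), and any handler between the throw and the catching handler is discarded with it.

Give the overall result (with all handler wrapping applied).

Answer: [(896, ()), (1120, ()), (1792, ()), (2240, ())]

Step-by-step:
choose[2, 4] @ H3
  branch[0] choose=2:
    choose[4, 5] @ H3
      branch[0] choose=4:
        H0 returns 896
        H1 returns (896, ())
        H2 returns (896, ())
        H3 returns [(896, ())]
      branch[1] choose=5:
        H0 returns 1120
        H1 returns (1120, ())
        H2 returns (1120, ())
        H3 returns [(1120, ())]
  branch[1] choose=4:
    choose[4, 5] @ H3
      branch[0] choose=4:
        H0 returns 1792
        H1 returns (1792, ())
        H2 returns (1792, ())
        H3 returns [(1792, ())]
      branch[1] choose=5:
        H0 returns 2240
        H1 returns (2240, ())
        H2 returns (2240, ())
        H3 returns [(2240, ())]
= [(896, ()), (1120, ()), (1792, ()), (2240, ())]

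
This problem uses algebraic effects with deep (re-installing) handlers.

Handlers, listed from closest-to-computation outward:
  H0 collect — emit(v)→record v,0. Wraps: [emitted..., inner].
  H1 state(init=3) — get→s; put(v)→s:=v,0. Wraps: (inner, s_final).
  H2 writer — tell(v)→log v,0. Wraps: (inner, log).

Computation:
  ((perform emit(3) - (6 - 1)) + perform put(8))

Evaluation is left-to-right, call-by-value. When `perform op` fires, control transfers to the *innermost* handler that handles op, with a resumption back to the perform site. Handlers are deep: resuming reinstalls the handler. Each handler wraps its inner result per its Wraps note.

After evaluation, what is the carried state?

Answer: 8

Working:
emit(3) @ H0 ⇒ out+=3
put(8) @ H1 ⇒ s:=8
H0 returns [3, -5]
H1 returns ([3, -5], 8)
H2 returns (([3, -5], 8), ())
= (([3, -5], 8), ())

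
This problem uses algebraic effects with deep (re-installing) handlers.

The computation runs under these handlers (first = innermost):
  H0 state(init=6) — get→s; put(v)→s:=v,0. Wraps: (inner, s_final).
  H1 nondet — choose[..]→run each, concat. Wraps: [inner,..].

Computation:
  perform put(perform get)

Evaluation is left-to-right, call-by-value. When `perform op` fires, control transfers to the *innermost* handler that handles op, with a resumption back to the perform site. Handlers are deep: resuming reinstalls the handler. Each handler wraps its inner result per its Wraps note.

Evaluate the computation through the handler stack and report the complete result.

Working:
get @ H0 ⇒ 6
put(6) @ H0 ⇒ s:=6
H0 returns (0, 6)
H1 returns [(0, 6)]
= [(0, 6)]

Answer: [(0, 6)]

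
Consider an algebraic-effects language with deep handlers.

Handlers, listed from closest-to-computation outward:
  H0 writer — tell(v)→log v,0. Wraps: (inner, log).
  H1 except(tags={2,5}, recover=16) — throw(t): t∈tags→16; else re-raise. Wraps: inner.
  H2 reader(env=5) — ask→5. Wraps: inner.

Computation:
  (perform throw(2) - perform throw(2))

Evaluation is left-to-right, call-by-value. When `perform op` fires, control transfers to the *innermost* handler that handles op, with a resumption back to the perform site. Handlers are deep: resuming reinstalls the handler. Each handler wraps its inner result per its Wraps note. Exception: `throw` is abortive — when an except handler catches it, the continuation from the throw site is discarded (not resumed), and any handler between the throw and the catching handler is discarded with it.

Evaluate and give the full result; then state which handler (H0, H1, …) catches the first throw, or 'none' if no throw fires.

Answer: 16 ; first throw caught by: H1

Working:
throw(2) @ H1 caught ⇒ 16
H2 returns 16
= 16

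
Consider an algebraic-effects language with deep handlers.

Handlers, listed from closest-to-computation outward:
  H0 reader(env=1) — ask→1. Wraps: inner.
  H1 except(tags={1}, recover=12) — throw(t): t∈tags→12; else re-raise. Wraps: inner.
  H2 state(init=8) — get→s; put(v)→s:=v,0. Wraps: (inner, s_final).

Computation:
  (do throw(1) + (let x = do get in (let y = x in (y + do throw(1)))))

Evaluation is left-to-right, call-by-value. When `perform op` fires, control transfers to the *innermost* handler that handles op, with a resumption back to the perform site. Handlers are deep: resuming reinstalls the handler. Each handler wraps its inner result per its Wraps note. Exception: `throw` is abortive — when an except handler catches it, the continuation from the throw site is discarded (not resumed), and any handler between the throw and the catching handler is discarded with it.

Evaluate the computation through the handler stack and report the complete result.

Answer: (12, 8)

Working:
throw(1) @ H1 caught ⇒ 12
H2 returns (12, 8)
= (12, 8)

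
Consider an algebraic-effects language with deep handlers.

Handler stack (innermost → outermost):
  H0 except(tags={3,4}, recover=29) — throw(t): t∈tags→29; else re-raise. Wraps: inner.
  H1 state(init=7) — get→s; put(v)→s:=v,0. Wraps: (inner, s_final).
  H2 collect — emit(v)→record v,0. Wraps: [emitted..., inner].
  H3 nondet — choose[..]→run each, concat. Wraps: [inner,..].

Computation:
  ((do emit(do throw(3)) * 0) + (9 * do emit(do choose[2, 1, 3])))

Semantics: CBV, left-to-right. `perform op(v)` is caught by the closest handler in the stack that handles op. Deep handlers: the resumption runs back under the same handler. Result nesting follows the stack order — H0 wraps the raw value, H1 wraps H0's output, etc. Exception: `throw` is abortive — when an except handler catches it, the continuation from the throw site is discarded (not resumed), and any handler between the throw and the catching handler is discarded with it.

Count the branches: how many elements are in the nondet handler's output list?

Step-by-step:
throw(3) @ H0 caught ⇒ 29
H1 returns (29, 7)
H2 returns [(29, 7)]
H3 returns [[(29, 7)]]
= [[(29, 7)]]

Answer: 1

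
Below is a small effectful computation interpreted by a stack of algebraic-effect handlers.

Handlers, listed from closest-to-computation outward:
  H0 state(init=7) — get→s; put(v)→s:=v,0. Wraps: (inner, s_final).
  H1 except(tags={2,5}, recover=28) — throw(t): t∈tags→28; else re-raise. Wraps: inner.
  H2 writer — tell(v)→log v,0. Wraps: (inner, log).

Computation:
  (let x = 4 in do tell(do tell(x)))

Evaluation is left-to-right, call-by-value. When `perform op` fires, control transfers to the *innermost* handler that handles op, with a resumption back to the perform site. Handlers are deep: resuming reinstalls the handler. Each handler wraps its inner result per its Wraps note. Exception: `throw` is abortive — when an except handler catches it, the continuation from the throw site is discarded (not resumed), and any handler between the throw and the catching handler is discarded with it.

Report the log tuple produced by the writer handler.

Step-by-step:
tell(4) @ H2 ⇒ log+=4
tell(0) @ H2 ⇒ log+=0
H0 returns (0, 7)
H1 returns (0, 7)
H2 returns ((0, 7), (4, 0))
= ((0, 7), (4, 0))

Answer: (4, 0)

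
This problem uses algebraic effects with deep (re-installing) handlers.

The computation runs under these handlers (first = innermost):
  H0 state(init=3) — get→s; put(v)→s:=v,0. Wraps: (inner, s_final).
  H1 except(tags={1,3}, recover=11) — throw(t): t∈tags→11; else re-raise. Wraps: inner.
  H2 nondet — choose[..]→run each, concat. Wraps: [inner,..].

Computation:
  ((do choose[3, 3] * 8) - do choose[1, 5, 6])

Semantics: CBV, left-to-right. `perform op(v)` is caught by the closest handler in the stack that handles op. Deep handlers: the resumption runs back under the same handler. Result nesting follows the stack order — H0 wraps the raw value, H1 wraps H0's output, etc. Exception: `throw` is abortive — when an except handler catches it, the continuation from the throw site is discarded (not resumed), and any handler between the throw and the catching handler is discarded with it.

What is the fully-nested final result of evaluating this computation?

Step-by-step:
choose[3, 3] @ H2
  branch[0] choose=3:
    choose[1, 5, 6] @ H2
      branch[0] choose=1:
        H0 returns (23, 3)
        H1 returns (23, 3)
        H2 returns [(23, 3)]
      branch[1] choose=5:
        H0 returns (19, 3)
        H1 returns (19, 3)
        H2 returns [(19, 3)]
      branch[2] choose=6:
        H0 returns (18, 3)
        H1 returns (18, 3)
        H2 returns [(18, 3)]
  branch[1] choose=3:
    choose[1, 5, 6] @ H2
      branch[0] choose=1:
        H0 returns (23, 3)
        H1 returns (23, 3)
        H2 returns [(23, 3)]
      branch[1] choose=5:
        H0 returns (19, 3)
        H1 returns (19, 3)
        H2 returns [(19, 3)]
      branch[2] choose=6:
        H0 returns (18, 3)
        H1 returns (18, 3)
        H2 returns [(18, 3)]
= [(23, 3), (19, 3), (18, 3), (23, 3), (19, 3), (18, 3)]

Answer: [(23, 3), (19, 3), (18, 3), (23, 3), (19, 3), (18, 3)]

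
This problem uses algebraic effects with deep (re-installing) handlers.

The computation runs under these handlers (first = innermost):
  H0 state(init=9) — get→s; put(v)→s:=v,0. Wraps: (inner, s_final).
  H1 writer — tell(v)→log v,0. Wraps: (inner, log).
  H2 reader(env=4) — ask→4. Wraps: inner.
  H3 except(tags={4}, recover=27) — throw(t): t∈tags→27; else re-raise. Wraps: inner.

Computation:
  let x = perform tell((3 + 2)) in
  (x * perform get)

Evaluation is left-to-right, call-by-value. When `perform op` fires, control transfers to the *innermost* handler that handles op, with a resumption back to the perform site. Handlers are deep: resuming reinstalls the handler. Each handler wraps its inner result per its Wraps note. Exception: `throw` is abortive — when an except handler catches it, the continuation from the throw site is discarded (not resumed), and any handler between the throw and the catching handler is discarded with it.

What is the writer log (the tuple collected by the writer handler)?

Working:
tell(5) @ H1 ⇒ log+=5
get @ H0 ⇒ 9
H0 returns (0, 9)
H1 returns ((0, 9), (5))
H2 returns ((0, 9), (5))
H3 returns ((0, 9), (5))
= ((0, 9), (5))

Answer: (5)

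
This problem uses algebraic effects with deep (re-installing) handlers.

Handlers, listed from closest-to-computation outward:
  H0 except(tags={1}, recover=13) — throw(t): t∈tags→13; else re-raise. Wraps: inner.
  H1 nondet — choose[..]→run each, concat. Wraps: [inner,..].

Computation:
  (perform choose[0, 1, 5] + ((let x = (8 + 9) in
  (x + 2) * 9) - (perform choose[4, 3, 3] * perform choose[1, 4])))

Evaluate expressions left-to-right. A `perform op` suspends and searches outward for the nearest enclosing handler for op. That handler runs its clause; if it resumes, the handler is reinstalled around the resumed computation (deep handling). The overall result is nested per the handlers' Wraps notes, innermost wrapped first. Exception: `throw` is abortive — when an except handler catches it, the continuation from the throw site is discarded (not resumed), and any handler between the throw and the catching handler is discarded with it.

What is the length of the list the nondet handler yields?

Answer: 18

Working:
choose[0, 1, 5] @ H1
  branch[0] choose=0:
    choose[4, 3, 3] @ H1
      branch[0] choose=4:
        choose[1, 4] @ H1
          branch[0] choose=1:
            H0 returns 167
            H1 returns [167]
          branch[1] choose=4:
            H0 returns 155
            H1 returns [155]
      branch[1] choose=3:
        choose[1, 4] @ H1
          branch[0] choose=1:
            H0 returns 168
            H1 returns [168]
          branch[1] choose=4:
            H0 returns 159
            H1 returns [159]
      branch[2] choose=3:
        choose[1, 4] @ H1
          branch[0] choose=1:
            H0 returns 168
            H1 returns [168]
          branch[1] choose=4:
            H0 returns 159
            H1 returns [159]
  branch[1] choose=1:
    choose[4, 3, 3] @ H1
      branch[0] choose=4:
        choose[1, 4] @ H1
          branch[0] choose=1:
            H0 returns 168
            H1 returns [168]
          branch[1] choose=4:
            H0 returns 156
            H1 returns [156]
      branch[1] choose=3:
        choose[1, 4] @ H1
          branch[0] choose=1:
            H0 returns 169
            H1 returns [169]
          branch[1] choose=4:
            H0 returns 160
            H1 returns [160]
      branch[2] choose=3:
        choose[1, 4] @ H1
          branch[0] choose=1:
            H0 returns 169
            H1 returns [169]
          branch[1] choose=4:
            H0 returns 160
            H1 returns [160]
  branch[2] choose=5:
    choose[4, 3, 3] @ H1
      branch[0] choose=4:
        choose[1, 4] @ H1
          branch[0] choose=1:
            H0 returns 172
            H1 returns [172]
          branch[1] choose=4:
            H0 returns 160
            H1 returns [160]
      branch[1] choose=3:
        choose[1, 4] @ H1
          branch[0] choose=1:
            H0 returns 173
            H1 returns [173]
          branch[1] choose=4:
            H0 returns 164
            H1 returns [164]
      branch[2] choose=3:
        choose[1, 4] @ H1
          branch[0] choose=1:
            H0 returns 173
            H1 returns [173]
          branch[1] choose=4:
            H0 returns 164
            H1 returns [164]
= [167, 155, 168, 159, 168, 159, 168, 156, 169, 160, 169, 160, 172, 160, 173, 164, 173, 164]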